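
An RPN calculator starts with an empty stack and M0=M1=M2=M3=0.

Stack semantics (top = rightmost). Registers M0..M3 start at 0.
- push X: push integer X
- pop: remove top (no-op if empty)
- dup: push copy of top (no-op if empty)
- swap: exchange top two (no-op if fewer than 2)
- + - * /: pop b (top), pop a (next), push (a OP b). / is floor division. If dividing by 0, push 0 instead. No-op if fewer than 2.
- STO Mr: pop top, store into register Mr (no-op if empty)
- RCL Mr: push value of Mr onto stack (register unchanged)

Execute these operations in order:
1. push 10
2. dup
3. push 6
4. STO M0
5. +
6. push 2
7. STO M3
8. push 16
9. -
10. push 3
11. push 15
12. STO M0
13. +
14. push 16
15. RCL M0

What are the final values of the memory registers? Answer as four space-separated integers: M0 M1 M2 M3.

Answer: 15 0 0 2

Derivation:
After op 1 (push 10): stack=[10] mem=[0,0,0,0]
After op 2 (dup): stack=[10,10] mem=[0,0,0,0]
After op 3 (push 6): stack=[10,10,6] mem=[0,0,0,0]
After op 4 (STO M0): stack=[10,10] mem=[6,0,0,0]
After op 5 (+): stack=[20] mem=[6,0,0,0]
After op 6 (push 2): stack=[20,2] mem=[6,0,0,0]
After op 7 (STO M3): stack=[20] mem=[6,0,0,2]
After op 8 (push 16): stack=[20,16] mem=[6,0,0,2]
After op 9 (-): stack=[4] mem=[6,0,0,2]
After op 10 (push 3): stack=[4,3] mem=[6,0,0,2]
After op 11 (push 15): stack=[4,3,15] mem=[6,0,0,2]
After op 12 (STO M0): stack=[4,3] mem=[15,0,0,2]
After op 13 (+): stack=[7] mem=[15,0,0,2]
After op 14 (push 16): stack=[7,16] mem=[15,0,0,2]
After op 15 (RCL M0): stack=[7,16,15] mem=[15,0,0,2]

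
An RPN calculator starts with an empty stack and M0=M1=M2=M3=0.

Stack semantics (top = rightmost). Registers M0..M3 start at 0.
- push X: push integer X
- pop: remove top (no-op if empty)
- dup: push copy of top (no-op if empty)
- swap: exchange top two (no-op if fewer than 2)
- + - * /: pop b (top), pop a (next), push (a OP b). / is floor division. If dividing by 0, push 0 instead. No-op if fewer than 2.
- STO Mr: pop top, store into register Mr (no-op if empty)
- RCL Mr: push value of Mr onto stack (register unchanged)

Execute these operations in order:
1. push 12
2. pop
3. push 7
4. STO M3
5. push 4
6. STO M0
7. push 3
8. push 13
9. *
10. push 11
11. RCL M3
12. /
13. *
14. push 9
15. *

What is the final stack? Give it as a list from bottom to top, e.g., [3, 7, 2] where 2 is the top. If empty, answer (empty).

Answer: [351]

Derivation:
After op 1 (push 12): stack=[12] mem=[0,0,0,0]
After op 2 (pop): stack=[empty] mem=[0,0,0,0]
After op 3 (push 7): stack=[7] mem=[0,0,0,0]
After op 4 (STO M3): stack=[empty] mem=[0,0,0,7]
After op 5 (push 4): stack=[4] mem=[0,0,0,7]
After op 6 (STO M0): stack=[empty] mem=[4,0,0,7]
After op 7 (push 3): stack=[3] mem=[4,0,0,7]
After op 8 (push 13): stack=[3,13] mem=[4,0,0,7]
After op 9 (*): stack=[39] mem=[4,0,0,7]
After op 10 (push 11): stack=[39,11] mem=[4,0,0,7]
After op 11 (RCL M3): stack=[39,11,7] mem=[4,0,0,7]
After op 12 (/): stack=[39,1] mem=[4,0,0,7]
After op 13 (*): stack=[39] mem=[4,0,0,7]
After op 14 (push 9): stack=[39,9] mem=[4,0,0,7]
After op 15 (*): stack=[351] mem=[4,0,0,7]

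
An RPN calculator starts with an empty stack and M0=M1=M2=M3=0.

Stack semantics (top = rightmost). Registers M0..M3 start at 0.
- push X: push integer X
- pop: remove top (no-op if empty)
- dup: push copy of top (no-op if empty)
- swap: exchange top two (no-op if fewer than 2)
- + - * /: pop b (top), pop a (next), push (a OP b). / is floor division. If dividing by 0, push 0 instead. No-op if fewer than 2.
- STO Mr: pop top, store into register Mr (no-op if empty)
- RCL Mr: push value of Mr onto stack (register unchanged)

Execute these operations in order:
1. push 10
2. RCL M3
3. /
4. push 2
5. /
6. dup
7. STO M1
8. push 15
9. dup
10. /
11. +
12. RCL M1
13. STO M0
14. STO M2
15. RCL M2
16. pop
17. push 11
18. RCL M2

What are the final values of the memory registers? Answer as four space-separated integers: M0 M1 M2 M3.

Answer: 0 0 1 0

Derivation:
After op 1 (push 10): stack=[10] mem=[0,0,0,0]
After op 2 (RCL M3): stack=[10,0] mem=[0,0,0,0]
After op 3 (/): stack=[0] mem=[0,0,0,0]
After op 4 (push 2): stack=[0,2] mem=[0,0,0,0]
After op 5 (/): stack=[0] mem=[0,0,0,0]
After op 6 (dup): stack=[0,0] mem=[0,0,0,0]
After op 7 (STO M1): stack=[0] mem=[0,0,0,0]
After op 8 (push 15): stack=[0,15] mem=[0,0,0,0]
After op 9 (dup): stack=[0,15,15] mem=[0,0,0,0]
After op 10 (/): stack=[0,1] mem=[0,0,0,0]
After op 11 (+): stack=[1] mem=[0,0,0,0]
After op 12 (RCL M1): stack=[1,0] mem=[0,0,0,0]
After op 13 (STO M0): stack=[1] mem=[0,0,0,0]
After op 14 (STO M2): stack=[empty] mem=[0,0,1,0]
After op 15 (RCL M2): stack=[1] mem=[0,0,1,0]
After op 16 (pop): stack=[empty] mem=[0,0,1,0]
After op 17 (push 11): stack=[11] mem=[0,0,1,0]
After op 18 (RCL M2): stack=[11,1] mem=[0,0,1,0]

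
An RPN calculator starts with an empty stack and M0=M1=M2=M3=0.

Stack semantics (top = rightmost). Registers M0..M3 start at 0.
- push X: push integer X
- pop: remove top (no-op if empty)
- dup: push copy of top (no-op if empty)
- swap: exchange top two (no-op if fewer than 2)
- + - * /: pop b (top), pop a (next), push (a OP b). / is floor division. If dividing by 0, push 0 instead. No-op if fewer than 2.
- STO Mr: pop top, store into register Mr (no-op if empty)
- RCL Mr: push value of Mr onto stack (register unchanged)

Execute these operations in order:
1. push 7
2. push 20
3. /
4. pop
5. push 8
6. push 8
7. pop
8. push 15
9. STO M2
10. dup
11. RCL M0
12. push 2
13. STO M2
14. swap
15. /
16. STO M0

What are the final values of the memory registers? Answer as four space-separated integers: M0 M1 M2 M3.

Answer: 0 0 2 0

Derivation:
After op 1 (push 7): stack=[7] mem=[0,0,0,0]
After op 2 (push 20): stack=[7,20] mem=[0,0,0,0]
After op 3 (/): stack=[0] mem=[0,0,0,0]
After op 4 (pop): stack=[empty] mem=[0,0,0,0]
After op 5 (push 8): stack=[8] mem=[0,0,0,0]
After op 6 (push 8): stack=[8,8] mem=[0,0,0,0]
After op 7 (pop): stack=[8] mem=[0,0,0,0]
After op 8 (push 15): stack=[8,15] mem=[0,0,0,0]
After op 9 (STO M2): stack=[8] mem=[0,0,15,0]
After op 10 (dup): stack=[8,8] mem=[0,0,15,0]
After op 11 (RCL M0): stack=[8,8,0] mem=[0,0,15,0]
After op 12 (push 2): stack=[8,8,0,2] mem=[0,0,15,0]
After op 13 (STO M2): stack=[8,8,0] mem=[0,0,2,0]
After op 14 (swap): stack=[8,0,8] mem=[0,0,2,0]
After op 15 (/): stack=[8,0] mem=[0,0,2,0]
After op 16 (STO M0): stack=[8] mem=[0,0,2,0]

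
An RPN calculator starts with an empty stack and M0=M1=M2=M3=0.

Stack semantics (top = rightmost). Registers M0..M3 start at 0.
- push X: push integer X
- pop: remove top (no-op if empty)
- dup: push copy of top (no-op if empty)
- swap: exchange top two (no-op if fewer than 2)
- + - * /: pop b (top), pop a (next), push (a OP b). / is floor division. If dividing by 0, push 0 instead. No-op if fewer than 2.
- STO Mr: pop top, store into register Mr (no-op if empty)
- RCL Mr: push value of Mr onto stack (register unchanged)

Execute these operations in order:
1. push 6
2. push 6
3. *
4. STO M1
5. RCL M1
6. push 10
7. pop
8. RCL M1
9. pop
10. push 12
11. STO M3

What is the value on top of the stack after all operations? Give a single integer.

After op 1 (push 6): stack=[6] mem=[0,0,0,0]
After op 2 (push 6): stack=[6,6] mem=[0,0,0,0]
After op 3 (*): stack=[36] mem=[0,0,0,0]
After op 4 (STO M1): stack=[empty] mem=[0,36,0,0]
After op 5 (RCL M1): stack=[36] mem=[0,36,0,0]
After op 6 (push 10): stack=[36,10] mem=[0,36,0,0]
After op 7 (pop): stack=[36] mem=[0,36,0,0]
After op 8 (RCL M1): stack=[36,36] mem=[0,36,0,0]
After op 9 (pop): stack=[36] mem=[0,36,0,0]
After op 10 (push 12): stack=[36,12] mem=[0,36,0,0]
After op 11 (STO M3): stack=[36] mem=[0,36,0,12]

Answer: 36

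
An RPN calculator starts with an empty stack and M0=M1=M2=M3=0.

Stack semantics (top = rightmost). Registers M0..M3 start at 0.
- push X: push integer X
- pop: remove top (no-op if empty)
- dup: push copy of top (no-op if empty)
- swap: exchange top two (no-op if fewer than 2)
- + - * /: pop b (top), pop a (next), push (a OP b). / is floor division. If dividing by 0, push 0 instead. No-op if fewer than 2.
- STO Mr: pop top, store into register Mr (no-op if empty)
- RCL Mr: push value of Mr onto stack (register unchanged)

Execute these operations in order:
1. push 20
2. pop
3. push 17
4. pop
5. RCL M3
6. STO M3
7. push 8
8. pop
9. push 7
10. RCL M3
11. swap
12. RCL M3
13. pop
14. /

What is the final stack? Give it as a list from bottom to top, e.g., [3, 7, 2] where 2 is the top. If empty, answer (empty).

Answer: [0]

Derivation:
After op 1 (push 20): stack=[20] mem=[0,0,0,0]
After op 2 (pop): stack=[empty] mem=[0,0,0,0]
After op 3 (push 17): stack=[17] mem=[0,0,0,0]
After op 4 (pop): stack=[empty] mem=[0,0,0,0]
After op 5 (RCL M3): stack=[0] mem=[0,0,0,0]
After op 6 (STO M3): stack=[empty] mem=[0,0,0,0]
After op 7 (push 8): stack=[8] mem=[0,0,0,0]
After op 8 (pop): stack=[empty] mem=[0,0,0,0]
After op 9 (push 7): stack=[7] mem=[0,0,0,0]
After op 10 (RCL M3): stack=[7,0] mem=[0,0,0,0]
After op 11 (swap): stack=[0,7] mem=[0,0,0,0]
After op 12 (RCL M3): stack=[0,7,0] mem=[0,0,0,0]
After op 13 (pop): stack=[0,7] mem=[0,0,0,0]
After op 14 (/): stack=[0] mem=[0,0,0,0]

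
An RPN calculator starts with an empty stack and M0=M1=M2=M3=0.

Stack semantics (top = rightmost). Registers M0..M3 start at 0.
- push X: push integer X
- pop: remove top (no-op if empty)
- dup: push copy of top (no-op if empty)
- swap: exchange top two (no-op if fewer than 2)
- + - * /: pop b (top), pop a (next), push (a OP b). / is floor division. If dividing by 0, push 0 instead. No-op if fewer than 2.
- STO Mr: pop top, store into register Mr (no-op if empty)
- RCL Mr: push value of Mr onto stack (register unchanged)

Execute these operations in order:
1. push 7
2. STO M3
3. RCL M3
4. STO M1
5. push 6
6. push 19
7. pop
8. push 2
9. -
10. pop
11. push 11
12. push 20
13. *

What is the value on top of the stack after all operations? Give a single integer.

After op 1 (push 7): stack=[7] mem=[0,0,0,0]
After op 2 (STO M3): stack=[empty] mem=[0,0,0,7]
After op 3 (RCL M3): stack=[7] mem=[0,0,0,7]
After op 4 (STO M1): stack=[empty] mem=[0,7,0,7]
After op 5 (push 6): stack=[6] mem=[0,7,0,7]
After op 6 (push 19): stack=[6,19] mem=[0,7,0,7]
After op 7 (pop): stack=[6] mem=[0,7,0,7]
After op 8 (push 2): stack=[6,2] mem=[0,7,0,7]
After op 9 (-): stack=[4] mem=[0,7,0,7]
After op 10 (pop): stack=[empty] mem=[0,7,0,7]
After op 11 (push 11): stack=[11] mem=[0,7,0,7]
After op 12 (push 20): stack=[11,20] mem=[0,7,0,7]
After op 13 (*): stack=[220] mem=[0,7,0,7]

Answer: 220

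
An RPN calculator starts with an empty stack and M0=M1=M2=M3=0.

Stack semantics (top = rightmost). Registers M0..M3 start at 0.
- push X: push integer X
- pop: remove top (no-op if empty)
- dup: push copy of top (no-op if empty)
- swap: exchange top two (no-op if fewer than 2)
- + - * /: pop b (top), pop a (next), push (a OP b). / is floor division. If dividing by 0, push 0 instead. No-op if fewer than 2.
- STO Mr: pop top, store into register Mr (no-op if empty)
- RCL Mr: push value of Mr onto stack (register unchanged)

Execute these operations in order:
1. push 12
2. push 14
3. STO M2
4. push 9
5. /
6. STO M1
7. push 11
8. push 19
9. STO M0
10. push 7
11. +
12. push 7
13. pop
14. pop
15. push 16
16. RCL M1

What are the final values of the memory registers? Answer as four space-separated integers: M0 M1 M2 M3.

After op 1 (push 12): stack=[12] mem=[0,0,0,0]
After op 2 (push 14): stack=[12,14] mem=[0,0,0,0]
After op 3 (STO M2): stack=[12] mem=[0,0,14,0]
After op 4 (push 9): stack=[12,9] mem=[0,0,14,0]
After op 5 (/): stack=[1] mem=[0,0,14,0]
After op 6 (STO M1): stack=[empty] mem=[0,1,14,0]
After op 7 (push 11): stack=[11] mem=[0,1,14,0]
After op 8 (push 19): stack=[11,19] mem=[0,1,14,0]
After op 9 (STO M0): stack=[11] mem=[19,1,14,0]
After op 10 (push 7): stack=[11,7] mem=[19,1,14,0]
After op 11 (+): stack=[18] mem=[19,1,14,0]
After op 12 (push 7): stack=[18,7] mem=[19,1,14,0]
After op 13 (pop): stack=[18] mem=[19,1,14,0]
After op 14 (pop): stack=[empty] mem=[19,1,14,0]
After op 15 (push 16): stack=[16] mem=[19,1,14,0]
After op 16 (RCL M1): stack=[16,1] mem=[19,1,14,0]

Answer: 19 1 14 0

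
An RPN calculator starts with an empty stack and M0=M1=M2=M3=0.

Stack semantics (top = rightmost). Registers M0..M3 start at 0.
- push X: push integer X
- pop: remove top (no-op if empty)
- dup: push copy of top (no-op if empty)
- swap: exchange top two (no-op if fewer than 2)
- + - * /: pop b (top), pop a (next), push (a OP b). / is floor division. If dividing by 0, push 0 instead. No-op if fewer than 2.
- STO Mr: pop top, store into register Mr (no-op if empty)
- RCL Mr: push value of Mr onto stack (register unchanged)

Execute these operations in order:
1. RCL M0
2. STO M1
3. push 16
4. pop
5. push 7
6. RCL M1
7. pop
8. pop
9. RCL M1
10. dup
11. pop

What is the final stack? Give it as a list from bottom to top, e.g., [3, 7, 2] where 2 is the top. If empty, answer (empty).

After op 1 (RCL M0): stack=[0] mem=[0,0,0,0]
After op 2 (STO M1): stack=[empty] mem=[0,0,0,0]
After op 3 (push 16): stack=[16] mem=[0,0,0,0]
After op 4 (pop): stack=[empty] mem=[0,0,0,0]
After op 5 (push 7): stack=[7] mem=[0,0,0,0]
After op 6 (RCL M1): stack=[7,0] mem=[0,0,0,0]
After op 7 (pop): stack=[7] mem=[0,0,0,0]
After op 8 (pop): stack=[empty] mem=[0,0,0,0]
After op 9 (RCL M1): stack=[0] mem=[0,0,0,0]
After op 10 (dup): stack=[0,0] mem=[0,0,0,0]
After op 11 (pop): stack=[0] mem=[0,0,0,0]

Answer: [0]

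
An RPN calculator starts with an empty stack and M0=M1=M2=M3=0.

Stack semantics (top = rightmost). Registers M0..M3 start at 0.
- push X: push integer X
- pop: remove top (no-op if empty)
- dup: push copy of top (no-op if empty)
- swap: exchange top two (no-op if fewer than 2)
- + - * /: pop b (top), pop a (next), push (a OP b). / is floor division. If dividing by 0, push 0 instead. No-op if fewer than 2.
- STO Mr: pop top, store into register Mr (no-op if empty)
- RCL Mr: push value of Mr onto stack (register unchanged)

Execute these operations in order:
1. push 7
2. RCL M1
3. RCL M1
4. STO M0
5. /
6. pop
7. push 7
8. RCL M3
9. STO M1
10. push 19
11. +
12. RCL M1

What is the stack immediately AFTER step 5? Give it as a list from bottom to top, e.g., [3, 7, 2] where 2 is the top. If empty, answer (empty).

After op 1 (push 7): stack=[7] mem=[0,0,0,0]
After op 2 (RCL M1): stack=[7,0] mem=[0,0,0,0]
After op 3 (RCL M1): stack=[7,0,0] mem=[0,0,0,0]
After op 4 (STO M0): stack=[7,0] mem=[0,0,0,0]
After op 5 (/): stack=[0] mem=[0,0,0,0]

[0]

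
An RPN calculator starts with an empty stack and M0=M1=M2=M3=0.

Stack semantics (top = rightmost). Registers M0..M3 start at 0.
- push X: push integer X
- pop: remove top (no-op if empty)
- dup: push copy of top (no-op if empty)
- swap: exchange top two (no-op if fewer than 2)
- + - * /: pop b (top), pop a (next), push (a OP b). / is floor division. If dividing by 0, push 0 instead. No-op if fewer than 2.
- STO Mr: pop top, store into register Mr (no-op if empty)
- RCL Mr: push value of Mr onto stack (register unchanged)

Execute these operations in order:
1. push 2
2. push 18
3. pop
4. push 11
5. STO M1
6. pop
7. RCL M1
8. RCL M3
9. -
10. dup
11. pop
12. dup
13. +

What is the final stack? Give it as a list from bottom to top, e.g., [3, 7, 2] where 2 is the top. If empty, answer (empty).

After op 1 (push 2): stack=[2] mem=[0,0,0,0]
After op 2 (push 18): stack=[2,18] mem=[0,0,0,0]
After op 3 (pop): stack=[2] mem=[0,0,0,0]
After op 4 (push 11): stack=[2,11] mem=[0,0,0,0]
After op 5 (STO M1): stack=[2] mem=[0,11,0,0]
After op 6 (pop): stack=[empty] mem=[0,11,0,0]
After op 7 (RCL M1): stack=[11] mem=[0,11,0,0]
After op 8 (RCL M3): stack=[11,0] mem=[0,11,0,0]
After op 9 (-): stack=[11] mem=[0,11,0,0]
After op 10 (dup): stack=[11,11] mem=[0,11,0,0]
After op 11 (pop): stack=[11] mem=[0,11,0,0]
After op 12 (dup): stack=[11,11] mem=[0,11,0,0]
After op 13 (+): stack=[22] mem=[0,11,0,0]

Answer: [22]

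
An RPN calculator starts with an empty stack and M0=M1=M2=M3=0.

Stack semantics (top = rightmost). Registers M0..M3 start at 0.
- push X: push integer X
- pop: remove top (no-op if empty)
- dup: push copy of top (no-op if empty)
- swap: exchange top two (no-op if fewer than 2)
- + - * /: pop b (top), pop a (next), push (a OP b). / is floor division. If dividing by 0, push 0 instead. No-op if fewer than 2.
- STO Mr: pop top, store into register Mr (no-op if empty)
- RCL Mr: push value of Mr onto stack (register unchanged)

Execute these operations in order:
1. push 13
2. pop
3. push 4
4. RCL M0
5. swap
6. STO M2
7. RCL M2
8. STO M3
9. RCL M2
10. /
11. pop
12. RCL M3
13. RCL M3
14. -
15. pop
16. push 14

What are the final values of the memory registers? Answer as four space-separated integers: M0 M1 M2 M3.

Answer: 0 0 4 4

Derivation:
After op 1 (push 13): stack=[13] mem=[0,0,0,0]
After op 2 (pop): stack=[empty] mem=[0,0,0,0]
After op 3 (push 4): stack=[4] mem=[0,0,0,0]
After op 4 (RCL M0): stack=[4,0] mem=[0,0,0,0]
After op 5 (swap): stack=[0,4] mem=[0,0,0,0]
After op 6 (STO M2): stack=[0] mem=[0,0,4,0]
After op 7 (RCL M2): stack=[0,4] mem=[0,0,4,0]
After op 8 (STO M3): stack=[0] mem=[0,0,4,4]
After op 9 (RCL M2): stack=[0,4] mem=[0,0,4,4]
After op 10 (/): stack=[0] mem=[0,0,4,4]
After op 11 (pop): stack=[empty] mem=[0,0,4,4]
After op 12 (RCL M3): stack=[4] mem=[0,0,4,4]
After op 13 (RCL M3): stack=[4,4] mem=[0,0,4,4]
After op 14 (-): stack=[0] mem=[0,0,4,4]
After op 15 (pop): stack=[empty] mem=[0,0,4,4]
After op 16 (push 14): stack=[14] mem=[0,0,4,4]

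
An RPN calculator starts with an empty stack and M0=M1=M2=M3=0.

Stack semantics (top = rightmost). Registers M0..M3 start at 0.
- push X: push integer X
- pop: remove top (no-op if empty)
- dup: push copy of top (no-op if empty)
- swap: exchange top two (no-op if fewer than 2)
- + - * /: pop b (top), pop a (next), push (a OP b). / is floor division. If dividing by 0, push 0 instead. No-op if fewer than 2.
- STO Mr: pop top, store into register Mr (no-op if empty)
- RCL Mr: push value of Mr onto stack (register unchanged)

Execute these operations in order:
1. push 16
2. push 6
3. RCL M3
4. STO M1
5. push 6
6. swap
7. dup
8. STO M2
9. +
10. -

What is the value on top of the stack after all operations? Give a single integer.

Answer: 4

Derivation:
After op 1 (push 16): stack=[16] mem=[0,0,0,0]
After op 2 (push 6): stack=[16,6] mem=[0,0,0,0]
After op 3 (RCL M3): stack=[16,6,0] mem=[0,0,0,0]
After op 4 (STO M1): stack=[16,6] mem=[0,0,0,0]
After op 5 (push 6): stack=[16,6,6] mem=[0,0,0,0]
After op 6 (swap): stack=[16,6,6] mem=[0,0,0,0]
After op 7 (dup): stack=[16,6,6,6] mem=[0,0,0,0]
After op 8 (STO M2): stack=[16,6,6] mem=[0,0,6,0]
After op 9 (+): stack=[16,12] mem=[0,0,6,0]
After op 10 (-): stack=[4] mem=[0,0,6,0]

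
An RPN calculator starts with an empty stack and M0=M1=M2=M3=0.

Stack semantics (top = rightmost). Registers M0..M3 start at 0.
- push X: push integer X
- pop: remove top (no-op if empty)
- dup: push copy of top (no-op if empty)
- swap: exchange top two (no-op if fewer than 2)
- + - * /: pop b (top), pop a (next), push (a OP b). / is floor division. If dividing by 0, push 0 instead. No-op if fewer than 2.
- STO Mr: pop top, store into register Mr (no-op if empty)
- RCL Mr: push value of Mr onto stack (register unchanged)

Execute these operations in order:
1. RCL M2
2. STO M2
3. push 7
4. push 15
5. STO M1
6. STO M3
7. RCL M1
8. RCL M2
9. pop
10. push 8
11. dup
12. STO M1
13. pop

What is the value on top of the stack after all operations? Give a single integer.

Answer: 15

Derivation:
After op 1 (RCL M2): stack=[0] mem=[0,0,0,0]
After op 2 (STO M2): stack=[empty] mem=[0,0,0,0]
After op 3 (push 7): stack=[7] mem=[0,0,0,0]
After op 4 (push 15): stack=[7,15] mem=[0,0,0,0]
After op 5 (STO M1): stack=[7] mem=[0,15,0,0]
After op 6 (STO M3): stack=[empty] mem=[0,15,0,7]
After op 7 (RCL M1): stack=[15] mem=[0,15,0,7]
After op 8 (RCL M2): stack=[15,0] mem=[0,15,0,7]
After op 9 (pop): stack=[15] mem=[0,15,0,7]
After op 10 (push 8): stack=[15,8] mem=[0,15,0,7]
After op 11 (dup): stack=[15,8,8] mem=[0,15,0,7]
After op 12 (STO M1): stack=[15,8] mem=[0,8,0,7]
After op 13 (pop): stack=[15] mem=[0,8,0,7]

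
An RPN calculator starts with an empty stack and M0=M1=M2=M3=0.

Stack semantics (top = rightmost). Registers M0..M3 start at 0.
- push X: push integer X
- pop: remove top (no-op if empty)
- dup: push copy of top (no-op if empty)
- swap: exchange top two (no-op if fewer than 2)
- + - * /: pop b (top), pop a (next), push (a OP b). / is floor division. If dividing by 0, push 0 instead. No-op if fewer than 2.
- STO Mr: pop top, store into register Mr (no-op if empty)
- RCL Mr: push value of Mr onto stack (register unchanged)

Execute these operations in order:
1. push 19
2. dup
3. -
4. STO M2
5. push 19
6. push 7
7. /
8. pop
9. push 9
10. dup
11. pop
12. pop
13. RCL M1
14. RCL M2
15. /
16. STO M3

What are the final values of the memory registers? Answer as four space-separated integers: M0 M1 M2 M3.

After op 1 (push 19): stack=[19] mem=[0,0,0,0]
After op 2 (dup): stack=[19,19] mem=[0,0,0,0]
After op 3 (-): stack=[0] mem=[0,0,0,0]
After op 4 (STO M2): stack=[empty] mem=[0,0,0,0]
After op 5 (push 19): stack=[19] mem=[0,0,0,0]
After op 6 (push 7): stack=[19,7] mem=[0,0,0,0]
After op 7 (/): stack=[2] mem=[0,0,0,0]
After op 8 (pop): stack=[empty] mem=[0,0,0,0]
After op 9 (push 9): stack=[9] mem=[0,0,0,0]
After op 10 (dup): stack=[9,9] mem=[0,0,0,0]
After op 11 (pop): stack=[9] mem=[0,0,0,0]
After op 12 (pop): stack=[empty] mem=[0,0,0,0]
After op 13 (RCL M1): stack=[0] mem=[0,0,0,0]
After op 14 (RCL M2): stack=[0,0] mem=[0,0,0,0]
After op 15 (/): stack=[0] mem=[0,0,0,0]
After op 16 (STO M3): stack=[empty] mem=[0,0,0,0]

Answer: 0 0 0 0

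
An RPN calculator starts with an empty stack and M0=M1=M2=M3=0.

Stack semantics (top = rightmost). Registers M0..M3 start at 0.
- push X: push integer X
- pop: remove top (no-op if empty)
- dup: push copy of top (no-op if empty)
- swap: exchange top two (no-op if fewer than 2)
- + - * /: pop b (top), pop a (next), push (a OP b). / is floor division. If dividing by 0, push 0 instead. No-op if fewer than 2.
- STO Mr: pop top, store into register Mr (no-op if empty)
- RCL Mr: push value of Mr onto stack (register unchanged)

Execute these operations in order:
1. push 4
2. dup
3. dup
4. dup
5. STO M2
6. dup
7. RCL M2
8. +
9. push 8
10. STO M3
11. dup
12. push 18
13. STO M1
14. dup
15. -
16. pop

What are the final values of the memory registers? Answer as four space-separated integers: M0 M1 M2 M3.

After op 1 (push 4): stack=[4] mem=[0,0,0,0]
After op 2 (dup): stack=[4,4] mem=[0,0,0,0]
After op 3 (dup): stack=[4,4,4] mem=[0,0,0,0]
After op 4 (dup): stack=[4,4,4,4] mem=[0,0,0,0]
After op 5 (STO M2): stack=[4,4,4] mem=[0,0,4,0]
After op 6 (dup): stack=[4,4,4,4] mem=[0,0,4,0]
After op 7 (RCL M2): stack=[4,4,4,4,4] mem=[0,0,4,0]
After op 8 (+): stack=[4,4,4,8] mem=[0,0,4,0]
After op 9 (push 8): stack=[4,4,4,8,8] mem=[0,0,4,0]
After op 10 (STO M3): stack=[4,4,4,8] mem=[0,0,4,8]
After op 11 (dup): stack=[4,4,4,8,8] mem=[0,0,4,8]
After op 12 (push 18): stack=[4,4,4,8,8,18] mem=[0,0,4,8]
After op 13 (STO M1): stack=[4,4,4,8,8] mem=[0,18,4,8]
After op 14 (dup): stack=[4,4,4,8,8,8] mem=[0,18,4,8]
After op 15 (-): stack=[4,4,4,8,0] mem=[0,18,4,8]
After op 16 (pop): stack=[4,4,4,8] mem=[0,18,4,8]

Answer: 0 18 4 8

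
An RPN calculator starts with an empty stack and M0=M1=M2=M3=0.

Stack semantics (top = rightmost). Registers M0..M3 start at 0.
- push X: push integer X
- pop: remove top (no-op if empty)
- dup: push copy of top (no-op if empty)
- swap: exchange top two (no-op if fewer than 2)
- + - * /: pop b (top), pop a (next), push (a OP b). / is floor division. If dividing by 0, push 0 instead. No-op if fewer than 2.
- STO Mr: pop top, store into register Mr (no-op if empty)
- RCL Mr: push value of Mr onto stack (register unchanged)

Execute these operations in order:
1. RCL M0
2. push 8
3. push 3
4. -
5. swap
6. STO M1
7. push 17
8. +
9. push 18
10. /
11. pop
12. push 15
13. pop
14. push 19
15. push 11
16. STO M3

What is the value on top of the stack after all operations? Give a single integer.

Answer: 19

Derivation:
After op 1 (RCL M0): stack=[0] mem=[0,0,0,0]
After op 2 (push 8): stack=[0,8] mem=[0,0,0,0]
After op 3 (push 3): stack=[0,8,3] mem=[0,0,0,0]
After op 4 (-): stack=[0,5] mem=[0,0,0,0]
After op 5 (swap): stack=[5,0] mem=[0,0,0,0]
After op 6 (STO M1): stack=[5] mem=[0,0,0,0]
After op 7 (push 17): stack=[5,17] mem=[0,0,0,0]
After op 8 (+): stack=[22] mem=[0,0,0,0]
After op 9 (push 18): stack=[22,18] mem=[0,0,0,0]
After op 10 (/): stack=[1] mem=[0,0,0,0]
After op 11 (pop): stack=[empty] mem=[0,0,0,0]
After op 12 (push 15): stack=[15] mem=[0,0,0,0]
After op 13 (pop): stack=[empty] mem=[0,0,0,0]
After op 14 (push 19): stack=[19] mem=[0,0,0,0]
After op 15 (push 11): stack=[19,11] mem=[0,0,0,0]
After op 16 (STO M3): stack=[19] mem=[0,0,0,11]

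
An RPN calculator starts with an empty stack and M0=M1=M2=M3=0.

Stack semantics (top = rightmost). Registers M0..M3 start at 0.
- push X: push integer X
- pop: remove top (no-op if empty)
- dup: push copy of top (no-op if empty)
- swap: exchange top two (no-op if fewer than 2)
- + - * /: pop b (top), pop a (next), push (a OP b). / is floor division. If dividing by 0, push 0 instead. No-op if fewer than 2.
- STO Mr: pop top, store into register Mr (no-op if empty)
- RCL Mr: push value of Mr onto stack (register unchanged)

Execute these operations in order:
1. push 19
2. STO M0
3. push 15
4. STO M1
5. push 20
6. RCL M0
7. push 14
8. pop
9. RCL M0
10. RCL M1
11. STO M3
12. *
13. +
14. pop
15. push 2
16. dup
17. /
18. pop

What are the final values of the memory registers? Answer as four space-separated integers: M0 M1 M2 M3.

After op 1 (push 19): stack=[19] mem=[0,0,0,0]
After op 2 (STO M0): stack=[empty] mem=[19,0,0,0]
After op 3 (push 15): stack=[15] mem=[19,0,0,0]
After op 4 (STO M1): stack=[empty] mem=[19,15,0,0]
After op 5 (push 20): stack=[20] mem=[19,15,0,0]
After op 6 (RCL M0): stack=[20,19] mem=[19,15,0,0]
After op 7 (push 14): stack=[20,19,14] mem=[19,15,0,0]
After op 8 (pop): stack=[20,19] mem=[19,15,0,0]
After op 9 (RCL M0): stack=[20,19,19] mem=[19,15,0,0]
After op 10 (RCL M1): stack=[20,19,19,15] mem=[19,15,0,0]
After op 11 (STO M3): stack=[20,19,19] mem=[19,15,0,15]
After op 12 (*): stack=[20,361] mem=[19,15,0,15]
After op 13 (+): stack=[381] mem=[19,15,0,15]
After op 14 (pop): stack=[empty] mem=[19,15,0,15]
After op 15 (push 2): stack=[2] mem=[19,15,0,15]
After op 16 (dup): stack=[2,2] mem=[19,15,0,15]
After op 17 (/): stack=[1] mem=[19,15,0,15]
After op 18 (pop): stack=[empty] mem=[19,15,0,15]

Answer: 19 15 0 15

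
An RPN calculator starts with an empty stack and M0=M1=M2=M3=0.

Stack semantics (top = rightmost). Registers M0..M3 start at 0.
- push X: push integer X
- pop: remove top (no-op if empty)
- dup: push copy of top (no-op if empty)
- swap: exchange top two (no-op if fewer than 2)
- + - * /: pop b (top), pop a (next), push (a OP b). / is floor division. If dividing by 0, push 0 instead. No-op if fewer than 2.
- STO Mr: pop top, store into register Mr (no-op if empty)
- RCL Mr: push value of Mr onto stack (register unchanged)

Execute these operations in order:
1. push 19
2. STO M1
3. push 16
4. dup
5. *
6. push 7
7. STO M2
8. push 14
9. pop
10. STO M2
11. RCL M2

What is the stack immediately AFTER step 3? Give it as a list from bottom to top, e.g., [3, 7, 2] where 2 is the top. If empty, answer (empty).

After op 1 (push 19): stack=[19] mem=[0,0,0,0]
After op 2 (STO M1): stack=[empty] mem=[0,19,0,0]
After op 3 (push 16): stack=[16] mem=[0,19,0,0]

[16]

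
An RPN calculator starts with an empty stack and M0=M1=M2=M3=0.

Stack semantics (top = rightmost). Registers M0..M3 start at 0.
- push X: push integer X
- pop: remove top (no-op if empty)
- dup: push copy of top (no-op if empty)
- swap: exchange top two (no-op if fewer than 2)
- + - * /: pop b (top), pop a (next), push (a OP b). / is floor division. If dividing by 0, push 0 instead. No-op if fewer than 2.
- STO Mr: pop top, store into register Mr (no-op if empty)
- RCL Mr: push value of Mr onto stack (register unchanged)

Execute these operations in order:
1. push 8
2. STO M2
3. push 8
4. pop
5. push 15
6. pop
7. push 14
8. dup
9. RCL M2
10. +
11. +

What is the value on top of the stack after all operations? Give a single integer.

Answer: 36

Derivation:
After op 1 (push 8): stack=[8] mem=[0,0,0,0]
After op 2 (STO M2): stack=[empty] mem=[0,0,8,0]
After op 3 (push 8): stack=[8] mem=[0,0,8,0]
After op 4 (pop): stack=[empty] mem=[0,0,8,0]
After op 5 (push 15): stack=[15] mem=[0,0,8,0]
After op 6 (pop): stack=[empty] mem=[0,0,8,0]
After op 7 (push 14): stack=[14] mem=[0,0,8,0]
After op 8 (dup): stack=[14,14] mem=[0,0,8,0]
After op 9 (RCL M2): stack=[14,14,8] mem=[0,0,8,0]
After op 10 (+): stack=[14,22] mem=[0,0,8,0]
After op 11 (+): stack=[36] mem=[0,0,8,0]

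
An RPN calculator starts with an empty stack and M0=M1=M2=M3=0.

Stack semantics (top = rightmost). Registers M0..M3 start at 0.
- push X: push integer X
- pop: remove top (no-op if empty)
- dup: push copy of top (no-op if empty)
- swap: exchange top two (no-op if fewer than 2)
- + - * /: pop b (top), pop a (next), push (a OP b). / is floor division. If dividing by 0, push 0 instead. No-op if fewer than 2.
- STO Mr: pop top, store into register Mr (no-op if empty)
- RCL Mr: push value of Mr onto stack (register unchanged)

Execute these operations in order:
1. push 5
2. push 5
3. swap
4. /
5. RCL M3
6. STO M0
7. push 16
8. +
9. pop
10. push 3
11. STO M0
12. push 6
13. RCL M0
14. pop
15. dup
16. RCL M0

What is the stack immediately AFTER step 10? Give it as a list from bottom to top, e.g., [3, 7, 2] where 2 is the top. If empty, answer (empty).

After op 1 (push 5): stack=[5] mem=[0,0,0,0]
After op 2 (push 5): stack=[5,5] mem=[0,0,0,0]
After op 3 (swap): stack=[5,5] mem=[0,0,0,0]
After op 4 (/): stack=[1] mem=[0,0,0,0]
After op 5 (RCL M3): stack=[1,0] mem=[0,0,0,0]
After op 6 (STO M0): stack=[1] mem=[0,0,0,0]
After op 7 (push 16): stack=[1,16] mem=[0,0,0,0]
After op 8 (+): stack=[17] mem=[0,0,0,0]
After op 9 (pop): stack=[empty] mem=[0,0,0,0]
After op 10 (push 3): stack=[3] mem=[0,0,0,0]

[3]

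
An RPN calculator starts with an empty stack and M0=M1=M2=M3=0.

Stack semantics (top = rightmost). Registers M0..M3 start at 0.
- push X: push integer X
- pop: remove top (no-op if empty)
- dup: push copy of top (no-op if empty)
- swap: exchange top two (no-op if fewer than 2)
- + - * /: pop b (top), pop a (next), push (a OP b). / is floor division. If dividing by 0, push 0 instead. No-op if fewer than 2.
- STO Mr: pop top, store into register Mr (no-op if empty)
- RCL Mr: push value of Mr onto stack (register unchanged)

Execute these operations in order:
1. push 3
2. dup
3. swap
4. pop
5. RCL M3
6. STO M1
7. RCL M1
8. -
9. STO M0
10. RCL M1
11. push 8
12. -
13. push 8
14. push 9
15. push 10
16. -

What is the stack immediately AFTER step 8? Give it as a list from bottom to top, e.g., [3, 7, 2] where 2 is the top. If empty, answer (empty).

After op 1 (push 3): stack=[3] mem=[0,0,0,0]
After op 2 (dup): stack=[3,3] mem=[0,0,0,0]
After op 3 (swap): stack=[3,3] mem=[0,0,0,0]
After op 4 (pop): stack=[3] mem=[0,0,0,0]
After op 5 (RCL M3): stack=[3,0] mem=[0,0,0,0]
After op 6 (STO M1): stack=[3] mem=[0,0,0,0]
After op 7 (RCL M1): stack=[3,0] mem=[0,0,0,0]
After op 8 (-): stack=[3] mem=[0,0,0,0]

[3]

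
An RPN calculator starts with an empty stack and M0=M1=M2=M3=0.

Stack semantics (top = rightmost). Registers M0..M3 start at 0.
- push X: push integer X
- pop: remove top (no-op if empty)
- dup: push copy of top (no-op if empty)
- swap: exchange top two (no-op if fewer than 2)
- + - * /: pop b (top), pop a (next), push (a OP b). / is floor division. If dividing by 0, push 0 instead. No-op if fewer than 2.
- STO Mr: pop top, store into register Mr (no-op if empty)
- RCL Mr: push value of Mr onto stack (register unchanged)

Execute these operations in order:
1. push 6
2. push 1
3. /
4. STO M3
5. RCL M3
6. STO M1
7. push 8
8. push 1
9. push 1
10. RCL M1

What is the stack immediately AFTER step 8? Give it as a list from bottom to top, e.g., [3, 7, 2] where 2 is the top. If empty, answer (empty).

After op 1 (push 6): stack=[6] mem=[0,0,0,0]
After op 2 (push 1): stack=[6,1] mem=[0,0,0,0]
After op 3 (/): stack=[6] mem=[0,0,0,0]
After op 4 (STO M3): stack=[empty] mem=[0,0,0,6]
After op 5 (RCL M3): stack=[6] mem=[0,0,0,6]
After op 6 (STO M1): stack=[empty] mem=[0,6,0,6]
After op 7 (push 8): stack=[8] mem=[0,6,0,6]
After op 8 (push 1): stack=[8,1] mem=[0,6,0,6]

[8, 1]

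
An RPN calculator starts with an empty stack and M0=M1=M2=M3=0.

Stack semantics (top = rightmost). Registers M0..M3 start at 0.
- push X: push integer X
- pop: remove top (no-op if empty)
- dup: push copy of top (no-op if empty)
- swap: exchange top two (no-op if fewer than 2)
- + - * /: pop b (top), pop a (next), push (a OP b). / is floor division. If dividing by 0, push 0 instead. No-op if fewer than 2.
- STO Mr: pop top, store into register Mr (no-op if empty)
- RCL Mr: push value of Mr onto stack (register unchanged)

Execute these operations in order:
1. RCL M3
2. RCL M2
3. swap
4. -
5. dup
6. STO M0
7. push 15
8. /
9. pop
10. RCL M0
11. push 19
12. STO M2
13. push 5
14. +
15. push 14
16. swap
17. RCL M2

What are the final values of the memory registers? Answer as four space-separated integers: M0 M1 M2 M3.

After op 1 (RCL M3): stack=[0] mem=[0,0,0,0]
After op 2 (RCL M2): stack=[0,0] mem=[0,0,0,0]
After op 3 (swap): stack=[0,0] mem=[0,0,0,0]
After op 4 (-): stack=[0] mem=[0,0,0,0]
After op 5 (dup): stack=[0,0] mem=[0,0,0,0]
After op 6 (STO M0): stack=[0] mem=[0,0,0,0]
After op 7 (push 15): stack=[0,15] mem=[0,0,0,0]
After op 8 (/): stack=[0] mem=[0,0,0,0]
After op 9 (pop): stack=[empty] mem=[0,0,0,0]
After op 10 (RCL M0): stack=[0] mem=[0,0,0,0]
After op 11 (push 19): stack=[0,19] mem=[0,0,0,0]
After op 12 (STO M2): stack=[0] mem=[0,0,19,0]
After op 13 (push 5): stack=[0,5] mem=[0,0,19,0]
After op 14 (+): stack=[5] mem=[0,0,19,0]
After op 15 (push 14): stack=[5,14] mem=[0,0,19,0]
After op 16 (swap): stack=[14,5] mem=[0,0,19,0]
After op 17 (RCL M2): stack=[14,5,19] mem=[0,0,19,0]

Answer: 0 0 19 0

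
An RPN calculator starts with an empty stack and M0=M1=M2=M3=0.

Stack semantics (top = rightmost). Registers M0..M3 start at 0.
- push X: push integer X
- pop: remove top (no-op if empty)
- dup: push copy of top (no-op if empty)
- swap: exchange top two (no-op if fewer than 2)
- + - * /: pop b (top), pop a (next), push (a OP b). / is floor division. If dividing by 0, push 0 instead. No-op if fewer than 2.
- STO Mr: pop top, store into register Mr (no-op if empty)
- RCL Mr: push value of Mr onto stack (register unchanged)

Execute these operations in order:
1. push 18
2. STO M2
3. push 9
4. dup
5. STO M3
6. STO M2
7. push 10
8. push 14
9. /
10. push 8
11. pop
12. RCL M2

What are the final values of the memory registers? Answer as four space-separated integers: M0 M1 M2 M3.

Answer: 0 0 9 9

Derivation:
After op 1 (push 18): stack=[18] mem=[0,0,0,0]
After op 2 (STO M2): stack=[empty] mem=[0,0,18,0]
After op 3 (push 9): stack=[9] mem=[0,0,18,0]
After op 4 (dup): stack=[9,9] mem=[0,0,18,0]
After op 5 (STO M3): stack=[9] mem=[0,0,18,9]
After op 6 (STO M2): stack=[empty] mem=[0,0,9,9]
After op 7 (push 10): stack=[10] mem=[0,0,9,9]
After op 8 (push 14): stack=[10,14] mem=[0,0,9,9]
After op 9 (/): stack=[0] mem=[0,0,9,9]
After op 10 (push 8): stack=[0,8] mem=[0,0,9,9]
After op 11 (pop): stack=[0] mem=[0,0,9,9]
After op 12 (RCL M2): stack=[0,9] mem=[0,0,9,9]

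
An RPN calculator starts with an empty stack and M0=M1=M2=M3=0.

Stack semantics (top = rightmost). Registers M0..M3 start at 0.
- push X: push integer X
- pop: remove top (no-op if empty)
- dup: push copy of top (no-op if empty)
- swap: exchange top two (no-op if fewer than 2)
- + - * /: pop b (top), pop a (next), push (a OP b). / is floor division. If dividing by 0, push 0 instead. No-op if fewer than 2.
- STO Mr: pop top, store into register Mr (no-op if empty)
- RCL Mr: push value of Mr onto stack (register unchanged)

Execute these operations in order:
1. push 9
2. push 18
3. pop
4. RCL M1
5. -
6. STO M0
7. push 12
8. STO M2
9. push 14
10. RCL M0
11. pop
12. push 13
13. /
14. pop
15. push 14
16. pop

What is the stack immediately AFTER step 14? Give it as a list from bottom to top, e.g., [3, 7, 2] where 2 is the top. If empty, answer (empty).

After op 1 (push 9): stack=[9] mem=[0,0,0,0]
After op 2 (push 18): stack=[9,18] mem=[0,0,0,0]
After op 3 (pop): stack=[9] mem=[0,0,0,0]
After op 4 (RCL M1): stack=[9,0] mem=[0,0,0,0]
After op 5 (-): stack=[9] mem=[0,0,0,0]
After op 6 (STO M0): stack=[empty] mem=[9,0,0,0]
After op 7 (push 12): stack=[12] mem=[9,0,0,0]
After op 8 (STO M2): stack=[empty] mem=[9,0,12,0]
After op 9 (push 14): stack=[14] mem=[9,0,12,0]
After op 10 (RCL M0): stack=[14,9] mem=[9,0,12,0]
After op 11 (pop): stack=[14] mem=[9,0,12,0]
After op 12 (push 13): stack=[14,13] mem=[9,0,12,0]
After op 13 (/): stack=[1] mem=[9,0,12,0]
After op 14 (pop): stack=[empty] mem=[9,0,12,0]

(empty)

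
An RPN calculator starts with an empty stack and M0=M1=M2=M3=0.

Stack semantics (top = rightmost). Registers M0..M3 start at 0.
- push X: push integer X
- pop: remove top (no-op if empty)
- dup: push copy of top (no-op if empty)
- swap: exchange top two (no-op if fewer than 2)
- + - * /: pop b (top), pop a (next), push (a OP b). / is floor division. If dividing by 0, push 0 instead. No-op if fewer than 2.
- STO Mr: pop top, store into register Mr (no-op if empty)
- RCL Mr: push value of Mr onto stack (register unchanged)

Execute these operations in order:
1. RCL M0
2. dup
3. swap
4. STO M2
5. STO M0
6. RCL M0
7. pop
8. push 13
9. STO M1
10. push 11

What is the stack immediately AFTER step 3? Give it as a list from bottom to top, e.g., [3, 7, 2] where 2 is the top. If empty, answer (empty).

After op 1 (RCL M0): stack=[0] mem=[0,0,0,0]
After op 2 (dup): stack=[0,0] mem=[0,0,0,0]
After op 3 (swap): stack=[0,0] mem=[0,0,0,0]

[0, 0]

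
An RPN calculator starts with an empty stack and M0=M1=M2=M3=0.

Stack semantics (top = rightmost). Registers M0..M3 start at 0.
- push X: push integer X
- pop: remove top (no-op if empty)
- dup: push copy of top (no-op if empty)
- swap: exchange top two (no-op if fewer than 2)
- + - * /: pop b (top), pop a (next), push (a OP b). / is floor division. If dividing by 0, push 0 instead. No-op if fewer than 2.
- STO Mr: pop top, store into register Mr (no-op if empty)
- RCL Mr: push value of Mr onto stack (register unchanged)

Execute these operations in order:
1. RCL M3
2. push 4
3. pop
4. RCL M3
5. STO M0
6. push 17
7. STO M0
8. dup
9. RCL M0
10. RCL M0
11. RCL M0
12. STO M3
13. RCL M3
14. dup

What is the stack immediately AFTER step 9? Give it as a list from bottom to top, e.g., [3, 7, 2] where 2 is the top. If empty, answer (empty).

After op 1 (RCL M3): stack=[0] mem=[0,0,0,0]
After op 2 (push 4): stack=[0,4] mem=[0,0,0,0]
After op 3 (pop): stack=[0] mem=[0,0,0,0]
After op 4 (RCL M3): stack=[0,0] mem=[0,0,0,0]
After op 5 (STO M0): stack=[0] mem=[0,0,0,0]
After op 6 (push 17): stack=[0,17] mem=[0,0,0,0]
After op 7 (STO M0): stack=[0] mem=[17,0,0,0]
After op 8 (dup): stack=[0,0] mem=[17,0,0,0]
After op 9 (RCL M0): stack=[0,0,17] mem=[17,0,0,0]

[0, 0, 17]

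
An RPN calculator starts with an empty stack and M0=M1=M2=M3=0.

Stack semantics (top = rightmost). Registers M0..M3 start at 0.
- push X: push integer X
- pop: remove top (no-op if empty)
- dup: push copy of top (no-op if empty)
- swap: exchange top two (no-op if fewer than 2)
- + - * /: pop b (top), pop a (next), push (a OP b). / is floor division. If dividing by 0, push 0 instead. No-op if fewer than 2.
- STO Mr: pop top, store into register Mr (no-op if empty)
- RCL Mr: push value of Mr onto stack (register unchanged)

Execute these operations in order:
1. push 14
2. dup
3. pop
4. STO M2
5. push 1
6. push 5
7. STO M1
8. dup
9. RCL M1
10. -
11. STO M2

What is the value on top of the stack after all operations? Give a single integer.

After op 1 (push 14): stack=[14] mem=[0,0,0,0]
After op 2 (dup): stack=[14,14] mem=[0,0,0,0]
After op 3 (pop): stack=[14] mem=[0,0,0,0]
After op 4 (STO M2): stack=[empty] mem=[0,0,14,0]
After op 5 (push 1): stack=[1] mem=[0,0,14,0]
After op 6 (push 5): stack=[1,5] mem=[0,0,14,0]
After op 7 (STO M1): stack=[1] mem=[0,5,14,0]
After op 8 (dup): stack=[1,1] mem=[0,5,14,0]
After op 9 (RCL M1): stack=[1,1,5] mem=[0,5,14,0]
After op 10 (-): stack=[1,-4] mem=[0,5,14,0]
After op 11 (STO M2): stack=[1] mem=[0,5,-4,0]

Answer: 1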